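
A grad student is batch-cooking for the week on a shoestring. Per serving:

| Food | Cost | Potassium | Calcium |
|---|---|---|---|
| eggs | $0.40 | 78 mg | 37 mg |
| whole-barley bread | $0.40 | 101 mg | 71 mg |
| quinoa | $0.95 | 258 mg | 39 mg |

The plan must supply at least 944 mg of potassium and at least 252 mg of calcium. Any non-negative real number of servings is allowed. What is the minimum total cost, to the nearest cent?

Two binding constraints pin down two serving amounts, so the optimal mix uses at most two foods. The candidates are each food alone (scaled to the tighter of potassium/calcium) and each pair with both constraints tight.
eggs only: max(944/78, 252/37) = 12.1 servings → $4.84.
whole-barley bread only: max(944/101, 252/71) = 9.347 servings → $3.74.
quinoa only: max(944/258, 252/39) = 6.462 servings → $6.14.
eggs + whole-barley bread: the both-tight solution has a negative serving — not a feasible corner.
eggs + quinoa with both tight: 4.336 servings and 2.348 servings → $3.97.
whole-barley bread + quinoa with both tight: 1.961 servings and 2.891 servings → $3.53.
So the least-cost plan costs $3.53.

$3.53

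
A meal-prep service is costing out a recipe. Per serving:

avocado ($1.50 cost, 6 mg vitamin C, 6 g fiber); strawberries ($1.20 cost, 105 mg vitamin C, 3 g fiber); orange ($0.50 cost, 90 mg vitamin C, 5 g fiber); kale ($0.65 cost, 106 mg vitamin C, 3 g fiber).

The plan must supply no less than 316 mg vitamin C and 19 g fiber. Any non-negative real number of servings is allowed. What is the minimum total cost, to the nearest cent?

Check every corner: each single food scaled to meet both minima, and each pair solved so both constraints bind.
avocado only: max(316/6, 19/6) = 52.67 servings → $79.00.
strawberries only: max(316/105, 19/3) = 6.333 servings → $7.60.
orange only: max(316/90, 19/5) = 3.8 servings → $1.90.
kale only: max(316/106, 19/3) = 6.333 servings → $4.12.
avocado + strawberries with both tight: 1.711 servings and 2.912 servings → $6.06.
avocado + orange with both tight: 0.2549 servings and 3.494 servings → $2.13.
avocado + kale with both tight: 1.725 servings and 2.883 servings → $4.46.
strawberries + orange with both targets exact would need a negative amount; discard.
strawberries + kale with both targets exact would need a negative amount; discard.
orange + kale: the both-tight solution has a negative serving — not a feasible corner.
The minimum over all feasible corners is $1.90.

$1.90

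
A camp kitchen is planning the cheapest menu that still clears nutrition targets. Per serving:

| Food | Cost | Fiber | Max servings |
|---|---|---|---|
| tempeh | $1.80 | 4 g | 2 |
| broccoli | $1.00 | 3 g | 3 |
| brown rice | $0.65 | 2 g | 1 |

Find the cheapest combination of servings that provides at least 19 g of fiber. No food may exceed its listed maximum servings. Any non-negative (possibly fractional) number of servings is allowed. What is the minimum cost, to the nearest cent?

$7.25

Cost per g of fiber: brown rice $0.3250, broccoli $0.3333, tempeh $0.4500.
Take 1 serving of brown rice: +2.0 g fiber for $0.65 (total $0.65, still need 17.0 g).
Take 3 servings of broccoli: +9.0 g fiber for $3.00 (total $3.65, still need 8.0 g).
Take 2 servings of tempeh: +8.0 g fiber for $3.60 (total $7.25, still need 0.0 g).
Greedy by cheapest-per-g is optimal for a single linear constraint, so the minimum cost is $7.25.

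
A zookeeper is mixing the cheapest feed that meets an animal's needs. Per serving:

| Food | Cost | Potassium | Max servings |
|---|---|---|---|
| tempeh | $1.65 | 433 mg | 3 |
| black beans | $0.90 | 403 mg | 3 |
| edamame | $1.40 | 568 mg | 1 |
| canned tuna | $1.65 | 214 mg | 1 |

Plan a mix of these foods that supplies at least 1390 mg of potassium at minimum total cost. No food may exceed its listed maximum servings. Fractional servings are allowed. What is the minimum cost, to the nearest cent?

Cost per mg of potassium: black beans $0.0022, edamame $0.0025, tempeh $0.0038, canned tuna $0.0077.
Take 3 servings of black beans: +1209.0 mg potassium for $2.70 (total $2.70, still need 181.0 mg).
Take 0.3187 servings of edamame: +181.0 mg potassium for $0.45 (total $3.15, still need 0.0 mg).
Filling from the cheapest source first is optimal under one linear minimum: $3.15.

$3.15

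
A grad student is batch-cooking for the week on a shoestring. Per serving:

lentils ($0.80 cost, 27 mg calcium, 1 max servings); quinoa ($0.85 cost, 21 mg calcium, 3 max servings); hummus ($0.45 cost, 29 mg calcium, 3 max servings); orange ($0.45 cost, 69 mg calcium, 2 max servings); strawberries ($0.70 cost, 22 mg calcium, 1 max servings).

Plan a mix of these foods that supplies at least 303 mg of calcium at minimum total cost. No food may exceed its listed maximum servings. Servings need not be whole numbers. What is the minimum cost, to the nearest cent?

Cost per mg of calcium: orange $0.0065, hummus $0.0155, lentils $0.0296, strawberries $0.0318, quinoa $0.0405.
Take 2 servings of orange: +138.0 mg calcium for $0.90 (total $0.90, still need 165.0 mg).
Take 3 servings of hummus: +87.0 mg calcium for $1.35 (total $2.25, still need 78.0 mg).
Take 1 serving of lentils: +27.0 mg calcium for $0.80 (total $3.05, still need 51.0 mg).
Take 1 serving of strawberries: +22.0 mg calcium for $0.70 (total $3.75, still need 29.0 mg).
Take 1.381 servings of quinoa: +29.0 mg calcium for $1.17 (total $4.92, still need 0.0 mg).
Greedy by cheapest-per-mg is optimal for a single linear constraint, so the minimum cost is $4.92.

$4.92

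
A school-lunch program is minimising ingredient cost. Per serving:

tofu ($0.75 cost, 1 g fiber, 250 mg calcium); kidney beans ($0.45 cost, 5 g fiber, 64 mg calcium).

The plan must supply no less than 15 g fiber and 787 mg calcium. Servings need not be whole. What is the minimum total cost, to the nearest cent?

For a min-cost LP with two ≥-constraints, a basic feasible solution has at most two positive variables.
tofu only: max(15/1, 787/250) = 15 servings → $11.25.
kidney beans only: max(15/5, 787/64) = 12.3 servings → $5.53.
tofu + kidney beans with both tight: 2.508 servings and 2.498 servings → $3.01.
The minimum over all feasible corners is $3.01.

$3.01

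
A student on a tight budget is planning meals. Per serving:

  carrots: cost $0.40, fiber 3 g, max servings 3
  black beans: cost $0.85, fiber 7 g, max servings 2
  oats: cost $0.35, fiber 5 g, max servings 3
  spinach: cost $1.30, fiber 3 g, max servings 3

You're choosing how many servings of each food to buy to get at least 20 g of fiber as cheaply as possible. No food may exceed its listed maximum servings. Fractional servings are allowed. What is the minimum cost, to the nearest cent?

$1.66

Cost per g of fiber: oats $0.0700, black beans $0.1214, carrots $0.1333, spinach $0.4333.
Take 3 servings of oats: +15.0 g fiber for $1.05 (total $1.05, still need 5.0 g).
Take 0.7143 servings of black beans: +5.0 g fiber for $0.61 (total $1.66, still need 0.0 g).
Greedy by cheapest-per-g is optimal for a single linear constraint, so the minimum cost is $1.66.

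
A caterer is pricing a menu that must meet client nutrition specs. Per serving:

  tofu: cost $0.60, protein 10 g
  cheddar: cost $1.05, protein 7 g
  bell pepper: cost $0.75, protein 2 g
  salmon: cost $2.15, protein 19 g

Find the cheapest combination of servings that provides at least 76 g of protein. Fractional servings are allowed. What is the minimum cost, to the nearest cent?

Cost per g of protein: tofu $0.0600, salmon $0.1132, cheddar $0.1500, bell pepper $0.3750.
With no serving limits, use only tofu: 76 g / 10 g = 7.6 servings × $0.60 = $4.56.

$4.56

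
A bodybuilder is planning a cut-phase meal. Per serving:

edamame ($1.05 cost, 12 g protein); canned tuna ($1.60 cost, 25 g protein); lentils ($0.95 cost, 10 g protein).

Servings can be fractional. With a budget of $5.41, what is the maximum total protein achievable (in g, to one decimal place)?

Protein per dollar: canned tuna 15.62, edamame 11.43, lentils 10.53.
With no serving limits, spend the whole cost allowance on canned tuna: $5.41 / $1.60 × 25 g = 84.5 g.

84.5 g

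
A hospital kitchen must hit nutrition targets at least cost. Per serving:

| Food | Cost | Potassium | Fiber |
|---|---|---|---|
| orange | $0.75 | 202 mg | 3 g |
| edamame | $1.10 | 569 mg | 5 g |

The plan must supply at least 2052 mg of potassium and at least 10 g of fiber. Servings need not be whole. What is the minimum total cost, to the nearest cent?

Minimising a linear cost over {potassium ≥ 2052, fiber ≥ 10, servings ≥ 0} — the optimum is at a vertex, using one or two foods.
orange only: max(2052/202, 10/3) = 10.16 servings → $7.62.
edamame only: max(2052/569, 10/5) = 3.606 servings → $3.97.
orange + edamame with both targets exact would need a negative amount; discard.
So the least-cost plan costs $3.97.

$3.97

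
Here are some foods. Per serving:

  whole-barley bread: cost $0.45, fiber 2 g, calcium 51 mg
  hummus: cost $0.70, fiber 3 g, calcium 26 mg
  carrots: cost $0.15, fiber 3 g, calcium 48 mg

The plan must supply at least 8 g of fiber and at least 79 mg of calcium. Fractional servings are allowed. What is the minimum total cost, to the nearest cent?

This is a tiny linear program; its minimum lies at a vertex of the feasible set. List the vertices and price them.
whole-barley bread only: max(8/2, 79/51) = 4 servings → $1.80.
hummus only: max(8/3, 79/26) = 3.038 servings → $2.13.
carrots only: max(8/3, 79/48) = 2.667 servings → $0.40.
whole-barley bread + hummus with both tight: 0.2871 servings and 2.475 servings → $1.86.
whole-barley bread + carrots: the both-tight solution has a negative serving — not a feasible corner.
hummus + carrots with both tight: 2.227 servings and 0.4394 servings → $1.62.
Cheapest feasible corner: $0.40.

$0.40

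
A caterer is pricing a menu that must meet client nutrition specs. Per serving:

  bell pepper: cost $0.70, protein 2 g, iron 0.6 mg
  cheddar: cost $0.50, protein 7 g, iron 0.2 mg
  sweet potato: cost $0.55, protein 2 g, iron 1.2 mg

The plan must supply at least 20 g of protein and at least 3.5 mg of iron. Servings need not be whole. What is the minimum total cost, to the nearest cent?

$2.47

bell pepper only: max(20/2, 3.5/0.6) = 10 servings → $7.00.
cheddar only: max(20/7, 3.5/0.2) = 17.5 servings → $8.75.
sweet potato only: max(20/2, 3.5/1.2) = 10 servings → $5.50.
bell pepper + cheddar with both tight: 5.395 servings and 1.316 servings → $4.43.
bell pepper + sweet potato with both targets exact would need a negative amount; discard.
cheddar + sweet potato with both tight: 2.125 servings and 2.562 servings → $2.47.
The minimum over all feasible corners is $2.47.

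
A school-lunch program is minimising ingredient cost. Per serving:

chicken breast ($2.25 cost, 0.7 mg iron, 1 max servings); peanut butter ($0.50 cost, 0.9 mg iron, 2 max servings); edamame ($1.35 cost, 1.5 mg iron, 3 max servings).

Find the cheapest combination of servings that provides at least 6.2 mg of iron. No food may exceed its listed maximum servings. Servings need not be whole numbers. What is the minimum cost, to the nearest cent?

$4.96

Cost per mg of iron: peanut butter $0.5556, edamame $0.9000, chicken breast $3.2143.
Take 2 servings of peanut butter: +1.8 mg iron for $1.00 (total $1.00, still need 4.4 mg).
Take 2.933 servings of edamame: +4.4 mg iron for $3.96 (total $4.96, still need 0.0 mg).
Greedy by cheapest-per-mg is optimal for a single linear constraint, so the minimum cost is $4.96.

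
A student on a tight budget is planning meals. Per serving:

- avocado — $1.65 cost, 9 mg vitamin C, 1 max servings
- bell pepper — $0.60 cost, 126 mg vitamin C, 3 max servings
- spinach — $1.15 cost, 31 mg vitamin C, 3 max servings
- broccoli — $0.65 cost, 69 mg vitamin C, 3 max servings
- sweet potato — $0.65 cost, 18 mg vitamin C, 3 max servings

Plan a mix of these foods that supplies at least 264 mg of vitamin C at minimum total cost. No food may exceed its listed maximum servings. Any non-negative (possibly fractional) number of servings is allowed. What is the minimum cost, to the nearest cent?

$1.26

Cost per mg of vitamin C: bell pepper $0.0048, broccoli $0.0094, sweet potato $0.0361, spinach $0.0371, avocado $0.1833.
Take 2.095 servings of bell pepper: +264.0 mg vitamin C for $1.26 (total $1.26, still need 0.0 mg).
Filling from the cheapest source first is optimal under one linear minimum: $1.26.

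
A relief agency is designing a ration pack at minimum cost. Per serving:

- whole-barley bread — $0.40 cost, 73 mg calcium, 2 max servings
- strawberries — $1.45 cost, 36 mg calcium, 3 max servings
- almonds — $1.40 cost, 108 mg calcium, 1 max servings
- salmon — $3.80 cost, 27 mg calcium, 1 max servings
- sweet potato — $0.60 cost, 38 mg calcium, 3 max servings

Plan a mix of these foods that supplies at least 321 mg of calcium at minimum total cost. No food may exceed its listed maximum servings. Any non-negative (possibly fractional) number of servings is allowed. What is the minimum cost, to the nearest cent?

$3.26

Cost per mg of calcium: whole-barley bread $0.0055, almonds $0.0130, sweet potato $0.0158, strawberries $0.0403, salmon $0.1407.
Take 2 servings of whole-barley bread: +146.0 mg calcium for $0.80 (total $0.80, still need 175.0 mg).
Take 1 serving of almonds: +108.0 mg calcium for $1.40 (total $2.20, still need 67.0 mg).
Take 1.763 servings of sweet potato: +67.0 mg calcium for $1.06 (total $3.26, still need 0.0 mg).
Filling from the cheapest source first is optimal under one linear minimum: $3.26.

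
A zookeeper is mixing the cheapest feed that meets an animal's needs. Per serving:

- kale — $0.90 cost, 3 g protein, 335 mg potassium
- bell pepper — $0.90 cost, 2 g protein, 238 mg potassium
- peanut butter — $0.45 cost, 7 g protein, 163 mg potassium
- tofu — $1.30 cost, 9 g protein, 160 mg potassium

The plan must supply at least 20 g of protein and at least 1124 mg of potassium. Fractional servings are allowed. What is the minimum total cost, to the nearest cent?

With two linear requirements the optimum uses one or two foods; enumerate the corners.
kale only: max(20/3, 1124/335) = 6.667 servings → $6.00.
bell pepper only: max(20/2, 1124/238) = 10 servings → $9.00.
peanut butter only: max(20/7, 1124/163) = 6.896 servings → $3.10.
tofu only: max(20/9, 1124/160) = 7.025 servings → $9.13.
kale + bell pepper: the both-tight solution has a negative serving — not a feasible corner.
kale + peanut butter with both tight: 2.483 servings and 1.793 servings → $3.04.
kale + tofu with both tight: 2.728 servings and 1.313 servings → $4.16.
bell pepper + peanut butter with both tight: 3.439 servings and 1.875 servings → $3.94.
bell pepper + tofu with both tight: 3.796 servings and 1.379 servings → $5.21.
peanut butter + tofu with both targets exact would need a negative amount; discard.
Cheapest feasible corner: $3.04.

$3.04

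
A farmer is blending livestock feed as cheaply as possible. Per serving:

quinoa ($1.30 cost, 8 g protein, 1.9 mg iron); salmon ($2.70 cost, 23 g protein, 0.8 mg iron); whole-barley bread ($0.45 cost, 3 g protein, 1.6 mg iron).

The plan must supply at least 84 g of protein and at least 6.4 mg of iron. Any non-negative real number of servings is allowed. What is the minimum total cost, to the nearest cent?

quinoa only: max(84/8, 6.4/1.9) = 10.5 servings → $13.65.
salmon only: max(84/23, 6.4/0.8) = 8 servings → $21.60.
whole-barley bread only: max(84/3, 6.4/1.6) = 28 servings → $12.60.
quinoa + salmon with both tight: 2.145 servings and 2.906 servings → $10.63.
quinoa + whole-barley bread with both targets exact would need a negative amount; discard.
salmon + whole-barley bread with both tight: 3.349 servings and 2.326 servings → $10.09.
Cheapest feasible corner: $10.09.

$10.09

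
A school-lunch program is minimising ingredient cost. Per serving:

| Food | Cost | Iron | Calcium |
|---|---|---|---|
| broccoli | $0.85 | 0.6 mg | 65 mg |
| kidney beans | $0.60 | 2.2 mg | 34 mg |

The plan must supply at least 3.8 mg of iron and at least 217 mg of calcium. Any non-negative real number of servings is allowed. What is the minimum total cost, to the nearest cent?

$2.99

broccoli only: max(3.8/0.6, 217/65) = 6.333 servings → $5.38.
kidney beans only: max(3.8/2.2, 217/34) = 6.382 servings → $3.83.
broccoli + kidney beans with both tight: 2.84 servings and 0.9527 servings → $2.99.
The minimum over all feasible corners is $2.99.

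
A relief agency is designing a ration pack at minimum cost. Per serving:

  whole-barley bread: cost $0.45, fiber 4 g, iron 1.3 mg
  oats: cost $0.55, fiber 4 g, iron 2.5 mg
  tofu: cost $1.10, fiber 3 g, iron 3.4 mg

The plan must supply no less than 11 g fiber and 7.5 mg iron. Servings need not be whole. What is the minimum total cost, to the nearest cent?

whole-barley bread only: max(11/4, 7.5/1.3) = 5.769 servings → $2.60.
oats only: max(11/4, 7.5/2.5) = 3 servings → $1.65.
tofu only: max(11/3, 7.5/3.4) = 3.667 servings → $4.03.
whole-barley bread + oats: the both-tight solution has a negative serving — not a feasible corner.
whole-barley bread + tofu with both tight: 1.536 servings and 1.619 servings → $2.47.
oats + tofu with both tight: 2.443 servings and 0.4098 servings → $1.79.
Cheapest feasible corner: $1.65.

$1.65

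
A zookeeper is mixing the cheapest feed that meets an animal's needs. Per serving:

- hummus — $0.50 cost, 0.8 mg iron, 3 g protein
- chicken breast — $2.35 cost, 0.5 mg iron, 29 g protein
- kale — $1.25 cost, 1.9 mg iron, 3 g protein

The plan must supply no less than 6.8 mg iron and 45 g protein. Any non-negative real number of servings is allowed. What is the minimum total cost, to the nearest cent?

This is a tiny linear program; its minimum lies at a vertex of the feasible set. List the vertices and price them.
hummus only: max(6.8/0.8, 45/3) = 15 servings → $7.50.
chicken breast only: max(6.8/0.5, 45/29) = 13.6 servings → $31.96.
kale only: max(6.8/1.9, 45/3) = 15 servings → $18.75.
hummus + chicken breast with both tight: 8.051 servings and 0.7189 servings → $5.71.
hummus + kale: intersection lies outside the first quadrant.
chicken breast + kale with both tight: 1.215 servings and 3.259 servings → $6.93.
The minimum over all feasible corners is $5.71.

$5.71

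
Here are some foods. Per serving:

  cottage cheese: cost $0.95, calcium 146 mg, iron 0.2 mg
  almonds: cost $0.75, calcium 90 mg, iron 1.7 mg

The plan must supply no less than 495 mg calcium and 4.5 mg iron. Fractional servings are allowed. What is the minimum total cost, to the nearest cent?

cottage cheese only: max(495/146, 4.5/0.2) = 22.5 servings → $21.38.
almonds only: max(495/90, 4.5/1.7) = 5.5 servings → $4.12.
cottage cheese + almonds with both tight: 1.896 servings and 2.424 servings → $3.62.
So the least-cost plan costs $3.62.

$3.62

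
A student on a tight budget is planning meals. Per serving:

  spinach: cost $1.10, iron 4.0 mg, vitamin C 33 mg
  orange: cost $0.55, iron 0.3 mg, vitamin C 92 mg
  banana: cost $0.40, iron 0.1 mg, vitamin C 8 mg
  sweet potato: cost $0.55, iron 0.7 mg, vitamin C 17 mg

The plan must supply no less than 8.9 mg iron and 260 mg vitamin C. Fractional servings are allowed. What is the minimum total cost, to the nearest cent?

$3.42

An LP optimum is at a vertex; with two nutrient constraints at most two foods are used. Check each candidate.
spinach only: max(8.9/4.0, 260/33) = 7.879 servings → $8.67.
orange only: max(8.9/0.3, 260/92) = 29.67 servings → $16.32.
banana only: max(8.9/0.1, 260/8) = 89 servings → $35.60.
sweet potato only: max(8.9/0.7, 260/17) = 15.29 servings → $8.41.
spinach + orange with both tight: 2.069 servings and 2.084 servings → $3.42.
spinach + banana with both tight: 1.575 servings and 26 servings → $12.13.
spinach + sweet potato: intersection lies outside the first quadrant.
orange + banana: the both-tight solution has a negative serving — not a feasible corner.
orange + sweet potato with both tight: 0.5177 servings and 12.49 servings → $7.16.
banana + sweet potato with both tight: 7.872 servings and 11.59 servings → $9.52.
Cheapest feasible corner: $3.42.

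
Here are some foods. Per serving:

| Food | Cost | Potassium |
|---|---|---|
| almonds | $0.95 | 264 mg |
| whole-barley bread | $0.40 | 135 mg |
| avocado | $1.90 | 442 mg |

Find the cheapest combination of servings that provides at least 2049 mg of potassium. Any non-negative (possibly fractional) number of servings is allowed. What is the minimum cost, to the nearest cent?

Cost per mg of potassium: whole-barley bread $0.0030, almonds $0.0036, avocado $0.0043.
With no serving limits, use only whole-barley bread: 2049 mg / 135 mg = 15.18 servings × $0.40 = $6.07.

$6.07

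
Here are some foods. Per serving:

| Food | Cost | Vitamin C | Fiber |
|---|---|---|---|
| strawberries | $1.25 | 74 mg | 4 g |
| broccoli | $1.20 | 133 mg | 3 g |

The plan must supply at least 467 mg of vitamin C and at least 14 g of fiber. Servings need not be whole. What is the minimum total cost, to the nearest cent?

An LP optimum is at a vertex; with two nutrient constraints at most two foods are used. Check each candidate.
strawberries only: max(467/74, 14/4) = 6.311 servings → $7.89.
broccoli only: max(467/133, 14/3) = 4.667 servings → $5.60.
strawberries + broccoli with both tight: 1.487 servings and 2.684 servings → $5.08.
The minimum over all feasible corners is $5.08.

$5.08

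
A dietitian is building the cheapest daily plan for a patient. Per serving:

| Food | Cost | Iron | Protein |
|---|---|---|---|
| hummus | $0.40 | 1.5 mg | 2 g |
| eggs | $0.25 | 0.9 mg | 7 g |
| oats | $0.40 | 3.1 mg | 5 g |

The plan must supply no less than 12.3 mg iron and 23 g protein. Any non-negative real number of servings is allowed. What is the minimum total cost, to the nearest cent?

$1.66

With two linear requirements the optimum uses one or two foods; enumerate the corners.
hummus only: max(12.3/1.5, 23/2) = 11.5 servings → $4.60.
eggs only: max(12.3/0.9, 23/7) = 13.67 servings → $3.42.
oats only: max(12.3/3.1, 23/5) = 4.6 servings → $1.84.
hummus + eggs with both tight: 7.517 servings and 1.138 servings → $3.29.
hummus + oats with both targets exact would need a negative amount; discard.
eggs + oats with both tight: 0.5698 servings and 3.802 servings → $1.66.
The minimum over all feasible corners is $1.66.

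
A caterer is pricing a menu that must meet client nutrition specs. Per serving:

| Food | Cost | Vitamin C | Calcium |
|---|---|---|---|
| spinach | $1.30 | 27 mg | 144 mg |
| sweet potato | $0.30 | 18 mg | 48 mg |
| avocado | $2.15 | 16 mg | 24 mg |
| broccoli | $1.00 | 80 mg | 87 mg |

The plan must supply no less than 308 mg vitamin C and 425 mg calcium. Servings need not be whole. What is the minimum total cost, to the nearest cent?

A basic optimal solution has at most two foods positive. Try each food alone and each pair with both targets met exactly.
spinach only: max(308/27, 425/144) = 11.41 servings → $14.83.
sweet potato only: max(308/18, 425/48) = 17.11 servings → $5.13.
avocado only: max(308/16, 425/24) = 19.25 servings → $41.39.
broccoli only: max(308/80, 425/87) = 4.885 servings → $4.89.
spinach + sweet potato: the both-tight solution has a negative serving — not a feasible corner.
spinach + avocado: the both-tight solution has a negative serving — not a feasible corner.
spinach + broccoli with both tight: 0.7855 servings and 3.585 servings → $4.61.
sweet potato + avocado with both targets exact would need a negative amount; discard.
sweet potato + broccoli with both tight: 3.168 servings and 3.137 servings → $4.09.
avocado + broccoli with both tight: 13.64 servings and 1.121 servings → $30.46.
Cheapest feasible corner: $4.09.

$4.09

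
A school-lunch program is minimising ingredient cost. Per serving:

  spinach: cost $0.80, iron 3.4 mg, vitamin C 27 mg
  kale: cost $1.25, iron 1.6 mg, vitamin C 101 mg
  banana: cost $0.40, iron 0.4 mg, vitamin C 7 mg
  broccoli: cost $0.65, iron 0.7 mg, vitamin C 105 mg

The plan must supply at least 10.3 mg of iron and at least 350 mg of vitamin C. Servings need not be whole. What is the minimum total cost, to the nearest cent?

$3.73

An LP optimum is at a vertex; with two nutrient constraints at most two foods are used. Check each candidate.
spinach only: max(10.3/3.4, 350/27) = 12.96 servings → $10.37.
kale only: max(10.3/1.6, 350/101) = 6.438 servings → $8.05.
banana only: max(10.3/0.4, 350/7) = 50 servings → $20.00.
broccoli only: max(10.3/0.7, 350/105) = 14.71 servings → $9.56.
spinach + kale with both tight: 1.6 servings and 3.038 servings → $5.08.
spinach + banana: the both-tight solution has a negative serving — not a feasible corner.
spinach + broccoli with both tight: 2.474 servings and 2.697 servings → $3.73.
kale + banana with both tight: 2.325 servings and 16.45 servings → $9.49.
kale + broccoli with both targets exact would need a negative amount; discard.
banana + broccoli with both tight: 22.55 servings and 1.83 servings → $10.21.
The minimum over all feasible corners is $3.73.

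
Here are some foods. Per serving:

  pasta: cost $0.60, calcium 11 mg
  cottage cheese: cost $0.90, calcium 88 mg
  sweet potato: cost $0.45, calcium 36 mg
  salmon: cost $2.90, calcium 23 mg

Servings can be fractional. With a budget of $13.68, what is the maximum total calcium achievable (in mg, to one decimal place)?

Calcium per dollar: cottage cheese 97.78, sweet potato 80, pasta 18.33, salmon 7.931.
With no serving limits, spend the whole cost allowance on cottage cheese: $13.68 / $0.90 × 88 mg = 1337.6 mg.

1337.6 mg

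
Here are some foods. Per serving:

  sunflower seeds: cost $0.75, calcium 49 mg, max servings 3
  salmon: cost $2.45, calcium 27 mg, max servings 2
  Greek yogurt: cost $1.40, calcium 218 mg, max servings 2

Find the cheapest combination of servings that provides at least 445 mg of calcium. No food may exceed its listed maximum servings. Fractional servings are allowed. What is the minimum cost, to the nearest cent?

$2.94

Cost per mg of calcium: Greek yogurt $0.0064, sunflower seeds $0.0153, salmon $0.0907.
Take 2 servings of Greek yogurt: +436.0 mg calcium for $2.80 (total $2.80, still need 9.0 mg).
Take 0.1837 servings of sunflower seeds: +9.0 mg calcium for $0.14 (total $2.94, still need 0.0 mg).
Filling from the cheapest source first is optimal under one linear minimum: $2.94.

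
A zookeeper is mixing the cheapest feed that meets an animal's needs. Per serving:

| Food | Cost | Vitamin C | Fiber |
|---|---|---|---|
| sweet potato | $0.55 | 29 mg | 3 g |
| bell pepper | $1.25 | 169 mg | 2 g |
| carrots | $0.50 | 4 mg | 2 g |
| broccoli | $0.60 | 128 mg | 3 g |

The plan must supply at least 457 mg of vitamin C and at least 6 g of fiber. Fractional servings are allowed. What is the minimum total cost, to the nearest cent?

$2.14

This is a tiny linear program; its minimum lies at a vertex of the feasible set. List the vertices and price them.
sweet potato only: max(457/29, 6/3) = 15.76 servings → $8.67.
bell pepper only: max(457/169, 6/2) = 3 servings → $3.75.
carrots only: max(457/4, 6/2) = 114.2 servings → $57.12.
broccoli only: max(457/128, 6/3) = 3.57 servings → $2.14.
sweet potato + bell pepper with both tight: 0.2227 servings and 2.666 servings → $3.45.
sweet potato + carrots: intersection lies outside the first quadrant.
sweet potato + broccoli: the both-tight solution has a negative serving — not a feasible corner.
bell pepper + carrots with both tight: 2.697 servings and 0.303 servings → $3.52.
bell pepper + broccoli with both tight: 2.402 servings and 0.3984 servings → $3.24.
carrots + broccoli: intersection lies outside the first quadrant.
The minimum over all feasible corners is $2.14.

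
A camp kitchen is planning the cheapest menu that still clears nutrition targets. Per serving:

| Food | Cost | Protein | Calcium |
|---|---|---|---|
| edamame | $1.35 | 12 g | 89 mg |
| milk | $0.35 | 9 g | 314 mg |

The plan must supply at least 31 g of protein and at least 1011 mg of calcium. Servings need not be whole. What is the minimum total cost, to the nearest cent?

$1.21

Compare the cost at each extreme point of the feasible region.
edamame only: max(31/12, 1011/89) = 11.36 servings → $15.34.
milk only: max(31/9, 1011/314) = 3.444 servings → $1.21.
edamame + milk with both tight: 0.214 servings and 3.159 servings → $1.39.
So the least-cost plan costs $1.21.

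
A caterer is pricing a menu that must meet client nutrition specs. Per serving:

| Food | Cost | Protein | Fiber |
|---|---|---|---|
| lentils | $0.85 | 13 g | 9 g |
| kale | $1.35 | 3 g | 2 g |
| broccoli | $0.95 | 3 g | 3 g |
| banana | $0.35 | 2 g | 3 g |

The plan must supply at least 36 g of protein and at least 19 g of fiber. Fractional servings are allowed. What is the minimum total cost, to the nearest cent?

lentils only: max(36/13, 19/9) = 2.769 servings → $2.35.
kale only: max(36/3, 19/2) = 12 servings → $16.20.
broccoli only: max(36/3, 19/3) = 12 servings → $11.40.
banana only: max(36/2, 19/3) = 18 servings → $6.30.
lentils + kale: intersection lies outside the first quadrant.
lentils + broccoli with both targets exact would need a negative amount; discard.
lentils + banana: the both-tight solution has a negative serving — not a feasible corner.
kale + broccoli: intersection lies outside the first quadrant.
kale + banana: intersection lies outside the first quadrant.
broccoli + banana with both targets exact would need a negative amount; discard.
Cheapest feasible corner: $2.35.

$2.35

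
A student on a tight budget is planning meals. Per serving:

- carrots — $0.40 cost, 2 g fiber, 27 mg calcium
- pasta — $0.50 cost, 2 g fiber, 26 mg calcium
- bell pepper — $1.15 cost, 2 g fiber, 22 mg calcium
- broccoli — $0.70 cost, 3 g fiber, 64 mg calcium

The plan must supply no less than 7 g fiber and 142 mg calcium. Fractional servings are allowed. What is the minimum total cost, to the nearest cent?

$1.60

With two linear requirements the optimum uses one or two foods; enumerate the corners.
carrots only: max(7/2, 142/27) = 5.259 servings → $2.10.
pasta only: max(7/2, 142/26) = 5.462 servings → $2.73.
bell pepper only: max(7/2, 142/22) = 6.455 servings → $7.42.
broccoli only: max(7/3, 142/64) = 2.333 servings → $1.63.
carrots + pasta: intersection lies outside the first quadrant.
carrots + bell pepper with both targets exact would need a negative amount; discard.
carrots + broccoli with both tight: 0.4681 servings and 2.021 servings → $1.60.
pasta + bell pepper: intersection lies outside the first quadrant.
pasta + broccoli with both tight: 0.44 servings and 2.04 servings → $1.65.
bell pepper + broccoli with both tight: 0.3548 servings and 2.097 servings → $1.88.
The minimum over all feasible corners is $1.60.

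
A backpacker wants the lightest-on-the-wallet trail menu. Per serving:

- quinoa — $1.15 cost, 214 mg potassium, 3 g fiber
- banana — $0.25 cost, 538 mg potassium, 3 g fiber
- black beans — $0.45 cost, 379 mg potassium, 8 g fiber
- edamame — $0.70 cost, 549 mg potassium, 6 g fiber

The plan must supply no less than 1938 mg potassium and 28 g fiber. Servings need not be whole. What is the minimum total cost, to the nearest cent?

$1.70

At the optimum either one food covers both requirements or two foods hit both targets exactly; no other combination can be cheaper.
quinoa only: max(1938/214, 28/3) = 9.333 servings → $10.73.
banana only: max(1938/538, 28/3) = 9.333 servings → $2.33.
black beans only: max(1938/379, 28/8) = 5.113 servings → $2.30.
edamame only: max(1938/549, 28/6) = 4.667 servings → $3.27.
quinoa + banana with both targets exact would need a negative amount; discard.
quinoa + black beans with both tight: 8.508 servings and 0.3096 servings → $9.92.
quinoa + edamame: the both-tight solution has a negative serving — not a feasible corner.
banana + black beans with both tight: 1.545 servings and 2.921 servings → $1.70.
banana + edamame: the both-tight solution has a negative serving — not a feasible corner.
black beans + edamame with both tight: 1.768 servings and 2.31 servings → $2.41.
So the least-cost plan costs $1.70.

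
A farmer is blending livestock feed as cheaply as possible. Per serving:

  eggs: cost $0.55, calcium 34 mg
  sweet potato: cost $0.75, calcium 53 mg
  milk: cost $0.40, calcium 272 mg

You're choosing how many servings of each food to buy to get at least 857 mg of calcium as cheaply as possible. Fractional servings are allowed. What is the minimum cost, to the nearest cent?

$1.26

Cost per mg of calcium: milk $0.0015, sweet potato $0.0142, eggs $0.0162.
With no serving limits, use only milk: 857 mg / 272 mg = 3.151 servings × $0.40 = $1.26.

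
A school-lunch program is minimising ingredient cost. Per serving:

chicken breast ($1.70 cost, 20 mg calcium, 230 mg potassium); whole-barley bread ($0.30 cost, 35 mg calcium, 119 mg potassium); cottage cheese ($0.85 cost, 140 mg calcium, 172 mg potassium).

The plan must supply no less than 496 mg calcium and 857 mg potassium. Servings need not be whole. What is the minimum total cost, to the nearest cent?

$3.30

A basic optimal solution has at most two foods positive. Try each food alone and each pair with both targets met exactly.
chicken breast only: max(496/20, 857/230) = 24.8 servings → $42.16.
whole-barley bread only: max(496/35, 857/119) = 14.17 servings → $4.25.
cottage cheese only: max(496/140, 857/172) = 4.983 servings → $4.24.
chicken breast + whole-barley bread: the both-tight solution has a negative serving — not a feasible corner.
chicken breast + cottage cheese with both tight: 1.205 servings and 3.371 servings → $4.91.
whole-barley bread + cottage cheese with both tight: 3.258 servings and 2.728 servings → $3.30.
Cheapest feasible corner: $3.30.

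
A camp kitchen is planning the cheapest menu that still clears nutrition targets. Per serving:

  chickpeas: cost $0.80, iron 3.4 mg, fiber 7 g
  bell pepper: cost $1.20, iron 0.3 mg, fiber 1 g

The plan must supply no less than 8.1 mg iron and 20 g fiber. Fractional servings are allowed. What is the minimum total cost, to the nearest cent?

$2.29

Minimising a linear cost over {iron ≥ 8.1, fiber ≥ 20, servings ≥ 0} — the optimum is at a vertex, using one or two foods.
chickpeas only: max(8.1/3.4, 20/7) = 2.857 servings → $2.29.
bell pepper only: max(8.1/0.3, 20/1) = 27 servings → $32.40.
chickpeas + bell pepper with both tight: 1.615 servings and 8.692 servings → $11.72.
The minimum over all feasible corners is $2.29.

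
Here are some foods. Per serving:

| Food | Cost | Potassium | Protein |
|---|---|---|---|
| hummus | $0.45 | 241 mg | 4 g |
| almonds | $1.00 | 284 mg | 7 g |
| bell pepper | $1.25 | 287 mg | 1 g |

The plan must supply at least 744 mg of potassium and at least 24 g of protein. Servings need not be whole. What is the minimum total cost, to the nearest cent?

$2.70

hummus only: max(744/241, 24/4) = 6 servings → $2.70.
almonds only: max(744/284, 24/7) = 3.429 servings → $3.43.
bell pepper only: max(744/287, 24/1) = 24 servings → $30.00.
hummus + almonds: the both-tight solution has a negative serving — not a feasible corner.
hummus + bell pepper with both targets exact would need a negative amount; discard.
almonds + bell pepper: intersection lies outside the first quadrant.
Cheapest feasible corner: $2.70.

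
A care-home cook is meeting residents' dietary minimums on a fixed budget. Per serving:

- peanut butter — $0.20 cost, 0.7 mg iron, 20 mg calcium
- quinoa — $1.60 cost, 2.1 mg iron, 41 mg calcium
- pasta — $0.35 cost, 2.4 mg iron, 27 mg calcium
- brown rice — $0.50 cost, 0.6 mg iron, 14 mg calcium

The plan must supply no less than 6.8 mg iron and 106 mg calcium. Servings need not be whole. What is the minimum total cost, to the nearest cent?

This is a tiny linear program; its minimum lies at a vertex of the feasible set. List the vertices and price them.
peanut butter only: max(6.8/0.7, 106/20) = 9.714 servings → $1.94.
quinoa only: max(6.8/2.1, 106/41) = 3.238 servings → $5.18.
pasta only: max(6.8/2.4, 106/27) = 3.926 servings → $1.37.
brown rice only: max(6.8/0.6, 106/14) = 11.33 servings → $5.67.
peanut butter + quinoa: intersection lies outside the first quadrant.
peanut butter + pasta with both tight: 2.433 servings and 2.124 servings → $1.23.
peanut butter + brown rice with both targets exact would need a negative amount; discard.
quinoa + pasta with both tight: 1.698 servings and 1.348 servings → $3.19.
quinoa + brown rice: intersection lies outside the first quadrant.
pasta + brown rice with both tight: 1.816 servings and 4.069 servings → $2.67.
Cheapest feasible corner: $1.23.

$1.23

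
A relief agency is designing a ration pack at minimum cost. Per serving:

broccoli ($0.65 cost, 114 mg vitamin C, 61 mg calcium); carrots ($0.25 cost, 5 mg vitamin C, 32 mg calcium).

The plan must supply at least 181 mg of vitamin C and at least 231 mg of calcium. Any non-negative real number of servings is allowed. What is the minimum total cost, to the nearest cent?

$2.05

This is a tiny linear program; its minimum lies at a vertex of the feasible set. List the vertices and price them.
broccoli only: max(181/114, 231/61) = 3.787 servings → $2.46.
carrots only: max(181/5, 231/32) = 36.2 servings → $9.05.
broccoli + carrots with both tight: 1.387 servings and 4.575 servings → $2.05.
So the least-cost plan costs $2.05.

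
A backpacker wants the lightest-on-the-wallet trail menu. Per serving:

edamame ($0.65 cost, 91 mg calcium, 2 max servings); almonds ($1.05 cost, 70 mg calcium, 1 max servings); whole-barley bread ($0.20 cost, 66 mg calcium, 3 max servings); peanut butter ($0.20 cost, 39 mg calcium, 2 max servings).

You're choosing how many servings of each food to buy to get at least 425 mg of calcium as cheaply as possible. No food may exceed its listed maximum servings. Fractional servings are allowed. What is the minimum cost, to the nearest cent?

$2.06

Cost per mg of calcium: whole-barley bread $0.0030, peanut butter $0.0051, edamame $0.0071, almonds $0.0150.
Take 3 servings of whole-barley bread: +198.0 mg calcium for $0.60 (total $0.60, still need 227.0 mg).
Take 2 servings of peanut butter: +78.0 mg calcium for $0.40 (total $1.00, still need 149.0 mg).
Take 1.637 servings of edamame: +149.0 mg calcium for $1.06 (total $2.06, still need 0.0 mg).
Greedy by cheapest-per-mg is optimal for a single linear constraint, so the minimum cost is $2.06.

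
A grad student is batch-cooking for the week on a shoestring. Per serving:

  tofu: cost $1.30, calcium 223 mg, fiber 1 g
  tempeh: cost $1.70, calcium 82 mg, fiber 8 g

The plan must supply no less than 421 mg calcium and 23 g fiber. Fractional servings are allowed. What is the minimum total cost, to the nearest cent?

At the optimum either one food covers both requirements or two foods hit both targets exactly; no other combination can be cheaper.
tofu only: max(421/223, 23/1) = 23 servings → $29.90.
tempeh only: max(421/82, 23/8) = 5.134 servings → $8.73.
tofu + tempeh with both tight: 0.8707 servings and 2.766 servings → $5.83.
Cheapest feasible corner: $5.83.

$5.83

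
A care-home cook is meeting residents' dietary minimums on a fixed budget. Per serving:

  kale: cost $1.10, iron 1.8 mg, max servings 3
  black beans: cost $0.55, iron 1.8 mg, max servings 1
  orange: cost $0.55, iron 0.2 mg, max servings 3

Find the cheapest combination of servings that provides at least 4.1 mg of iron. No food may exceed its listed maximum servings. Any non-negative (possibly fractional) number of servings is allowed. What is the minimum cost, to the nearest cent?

$1.96

Cost per mg of iron: black beans $0.3056, kale $0.6111, orange $2.7500.
Take 1 serving of black beans: +1.8 mg iron for $0.55 (total $0.55, still need 2.3 mg).
Take 1.278 servings of kale: +2.3 mg iron for $1.41 (total $1.96, still need 0.0 mg).
Greedy by cheapest-per-mg is optimal for a single linear constraint, so the minimum cost is $1.96.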